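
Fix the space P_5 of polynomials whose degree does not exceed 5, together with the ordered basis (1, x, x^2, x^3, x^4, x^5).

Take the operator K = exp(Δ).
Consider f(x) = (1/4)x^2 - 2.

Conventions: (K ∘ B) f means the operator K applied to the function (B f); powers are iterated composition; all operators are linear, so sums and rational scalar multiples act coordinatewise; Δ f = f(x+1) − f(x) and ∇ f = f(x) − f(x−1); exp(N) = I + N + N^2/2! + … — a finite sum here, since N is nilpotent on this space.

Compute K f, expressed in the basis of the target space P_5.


order-1 term: (1/2)x + 1/4
order-2 term: 1/4
the series for exp(Δ) f terminates at order 2
exp(Δ) f = (1/4)x^2 + (1/2)x - 3/2

the image equals g(x) = (1/4)x^2 + (1/2)x - 3/2


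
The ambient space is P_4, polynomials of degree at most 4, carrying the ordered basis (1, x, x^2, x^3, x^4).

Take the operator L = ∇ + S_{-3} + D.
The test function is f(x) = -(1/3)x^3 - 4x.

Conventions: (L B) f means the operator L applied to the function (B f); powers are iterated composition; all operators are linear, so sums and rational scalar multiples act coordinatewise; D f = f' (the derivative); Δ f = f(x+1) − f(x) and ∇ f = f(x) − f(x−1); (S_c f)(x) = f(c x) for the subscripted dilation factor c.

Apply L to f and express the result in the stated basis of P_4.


∇ f = -x^2 + x - 13/3
S_{-3} f = 9x^3 + 12x
D f = -x^2 - 4
(∇ + S_{-3} + D) f = 9x^3 - 2x^2 + 13x - 25/3

g(x) = 9x^3 - 2x^2 + 13x - 25/3


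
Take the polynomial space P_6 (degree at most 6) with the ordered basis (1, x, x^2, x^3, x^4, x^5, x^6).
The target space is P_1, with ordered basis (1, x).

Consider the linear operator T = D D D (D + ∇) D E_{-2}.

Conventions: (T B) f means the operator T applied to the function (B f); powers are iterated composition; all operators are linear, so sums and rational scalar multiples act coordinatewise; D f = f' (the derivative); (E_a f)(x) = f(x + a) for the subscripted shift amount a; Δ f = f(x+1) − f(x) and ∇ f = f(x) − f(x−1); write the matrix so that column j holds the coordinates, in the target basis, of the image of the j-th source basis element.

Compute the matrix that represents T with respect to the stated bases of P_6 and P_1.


image of 1: 0
image of x: 0
image of x^2: 0
image of x^3: 0
image of x^4: 0
image of x^5: 240
image of x^6: 1440x - 3240
each image's coordinates form column j of the matrix

the matrix is [[0, 0, 0, 0, 0, 240, -3240]; [0, 0, 0, 0, 0, 0, 1440]] (rows listed top to bottom)


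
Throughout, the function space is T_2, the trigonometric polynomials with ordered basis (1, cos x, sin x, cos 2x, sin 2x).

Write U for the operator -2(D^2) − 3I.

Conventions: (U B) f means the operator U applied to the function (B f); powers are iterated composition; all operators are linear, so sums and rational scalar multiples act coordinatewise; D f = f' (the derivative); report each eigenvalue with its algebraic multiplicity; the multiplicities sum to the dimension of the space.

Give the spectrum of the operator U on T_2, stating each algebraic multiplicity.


λ = -3 (multiplicity 1), λ = -1 (multiplicity 2), λ = 5 (multiplicity 2)

image of 1: -3
image of cos x: -cos x
image of sin x: -sin x
image of cos 2x: 5cos 2x
image of sin 2x: 5sin 2x
the matrix is diagonal; its diagonal is (-3, -1, -1, 5, 5)
for a triangular matrix the eigenvalues are the diagonal entries, with algebraic multiplicity their repetition count


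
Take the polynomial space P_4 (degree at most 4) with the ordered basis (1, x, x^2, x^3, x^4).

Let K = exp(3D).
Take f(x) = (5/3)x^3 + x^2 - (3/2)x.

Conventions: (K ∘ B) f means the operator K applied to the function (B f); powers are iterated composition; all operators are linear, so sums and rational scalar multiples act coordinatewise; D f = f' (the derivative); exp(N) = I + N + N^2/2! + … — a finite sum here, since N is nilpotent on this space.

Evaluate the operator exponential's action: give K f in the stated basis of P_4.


order-1 term: 15x^2 + 6x - 9/2
order-2 term: 45x + 9
order-3 term: 45
the series for exp(3D) f terminates at order 3
exp(3D) f = (5/3)x^3 + 16x^2 + (99/2)x + 99/2

the result is g(x) = (5/3)x^3 + 16x^2 + (99/2)x + 99/2


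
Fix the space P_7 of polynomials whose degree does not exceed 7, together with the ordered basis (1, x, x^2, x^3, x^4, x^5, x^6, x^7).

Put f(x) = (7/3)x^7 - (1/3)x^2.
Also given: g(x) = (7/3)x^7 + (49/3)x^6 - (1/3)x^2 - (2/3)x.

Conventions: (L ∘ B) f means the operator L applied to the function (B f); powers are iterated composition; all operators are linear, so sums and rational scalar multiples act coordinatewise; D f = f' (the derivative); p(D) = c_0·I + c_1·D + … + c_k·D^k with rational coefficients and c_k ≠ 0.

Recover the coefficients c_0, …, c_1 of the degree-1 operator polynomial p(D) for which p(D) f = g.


c_0 = 1, c_1 = 1

D^0 f = (7/3)x^7 - (1/3)x^2
D^1 f = (49/3)x^6 - (2/3)x
matching coefficients of g against c_0 f + c_1 Df + … from the top degree down determines the c_i
solution: c_0 = 1, c_1 = 1


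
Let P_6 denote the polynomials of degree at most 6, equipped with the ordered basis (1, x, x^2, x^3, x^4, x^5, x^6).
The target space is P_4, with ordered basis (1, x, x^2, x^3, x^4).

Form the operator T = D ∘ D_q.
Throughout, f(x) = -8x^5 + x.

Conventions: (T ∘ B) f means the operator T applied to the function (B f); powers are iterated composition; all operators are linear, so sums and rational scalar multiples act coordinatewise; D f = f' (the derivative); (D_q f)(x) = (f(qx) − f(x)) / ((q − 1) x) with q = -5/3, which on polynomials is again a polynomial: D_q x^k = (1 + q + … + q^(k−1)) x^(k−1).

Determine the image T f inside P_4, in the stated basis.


D_q f = -(3368/81)x^4 + 1
D D_q f = -(13472/81)x^3

g(x) = -(13472/81)x^3


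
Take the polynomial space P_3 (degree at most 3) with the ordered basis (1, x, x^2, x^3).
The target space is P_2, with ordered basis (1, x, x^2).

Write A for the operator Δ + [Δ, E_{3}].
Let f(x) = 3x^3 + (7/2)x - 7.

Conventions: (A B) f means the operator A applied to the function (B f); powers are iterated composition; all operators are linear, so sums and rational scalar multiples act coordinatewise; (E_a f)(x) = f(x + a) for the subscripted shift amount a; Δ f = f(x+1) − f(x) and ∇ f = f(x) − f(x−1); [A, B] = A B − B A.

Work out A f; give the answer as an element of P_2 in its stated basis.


the result is g(x) = 9x^2 + 9x + 13/2

Δ f = 9x^2 + 9x + 13/2
E_{3} f = 3x^3 + 27x^2 + (169/2)x + 169/2
Δ E_{3} f = 9x^2 + 63x + 229/2
Δ f = 9x^2 + 9x + 13/2
E_{3} Δ f = 9x^2 + 63x + 229/2
[Δ, E_{3}] f = 0
(Δ + [Δ, E_{3}]) f = 9x^2 + 9x + 13/2


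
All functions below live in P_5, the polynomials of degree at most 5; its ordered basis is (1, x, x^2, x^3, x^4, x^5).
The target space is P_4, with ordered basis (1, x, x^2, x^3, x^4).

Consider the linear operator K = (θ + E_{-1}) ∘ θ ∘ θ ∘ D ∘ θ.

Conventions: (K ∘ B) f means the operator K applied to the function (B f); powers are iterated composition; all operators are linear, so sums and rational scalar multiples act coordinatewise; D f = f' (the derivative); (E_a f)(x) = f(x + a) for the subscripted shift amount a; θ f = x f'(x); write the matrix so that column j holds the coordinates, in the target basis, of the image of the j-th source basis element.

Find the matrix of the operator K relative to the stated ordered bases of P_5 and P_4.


the matrix is [[0, 0, -4, 36, -144, 400]; [0, 0, 8, -72, 432, -1600]; [0, 0, 0, 108, -432, 2400]; [0, 0, 0, 0, 576, -1600]; [0, 0, 0, 0, 0, 2000]] (rows listed top to bottom)

image of 1: 0
image of x: 0
image of x^2: 8x - 4
image of x^3: 108x^2 - 72x + 36
image of x^4: 576x^3 - 432x^2 + 432x - 144
image of x^5: 2000x^4 - 1600x^3 + 2400x^2 - 1600x + 400
each image's coordinates form column j of the matrix


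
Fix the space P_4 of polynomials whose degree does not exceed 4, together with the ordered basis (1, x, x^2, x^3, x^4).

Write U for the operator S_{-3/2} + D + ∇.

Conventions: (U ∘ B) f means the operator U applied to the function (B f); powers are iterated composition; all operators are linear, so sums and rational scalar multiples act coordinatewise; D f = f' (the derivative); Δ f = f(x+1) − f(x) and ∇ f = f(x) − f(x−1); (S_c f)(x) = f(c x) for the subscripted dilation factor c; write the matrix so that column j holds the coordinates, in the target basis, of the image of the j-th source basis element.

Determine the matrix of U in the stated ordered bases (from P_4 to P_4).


the matrix is [[1, 2, -1, 1, -1]; [0, -3/2, 4, -3, 4]; [0, 0, 9/4, 6, -6]; [0, 0, 0, -27/8, 8]; [0, 0, 0, 0, 81/16]] (rows listed top to bottom)

image of 1: 1
image of x: -(3/2)x + 2
image of x^2: (9/4)x^2 + 4x - 1
image of x^3: -(27/8)x^3 + 6x^2 - 3x + 1
image of x^4: (81/16)x^4 + 8x^3 - 6x^2 + 4x - 1
each image's coordinates form column j of the matrix


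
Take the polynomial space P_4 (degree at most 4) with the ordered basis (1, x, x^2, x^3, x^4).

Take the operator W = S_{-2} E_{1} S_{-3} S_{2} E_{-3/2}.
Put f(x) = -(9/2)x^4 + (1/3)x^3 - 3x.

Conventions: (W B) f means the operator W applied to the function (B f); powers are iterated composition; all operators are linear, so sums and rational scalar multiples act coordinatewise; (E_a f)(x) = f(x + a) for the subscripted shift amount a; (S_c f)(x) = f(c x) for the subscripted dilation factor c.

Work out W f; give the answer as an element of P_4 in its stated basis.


E_{-3/2} f = -(9/2)x^4 + (82/3)x^3 - (249/4)x^2 + 60x - 621/32
S_{2} E_{-3/2} f = -72x^4 + (656/3)x^3 - 249x^2 + 120x - 621/32
S_{-3} (S_{2} E_{-3/2}) f = -5832x^4 - 5904x^3 - 2241x^2 - 360x - 621/32
E_{1} S_{-3} (S_{2} E_{-3/2}) f = -5832x^4 - 29232x^3 - 54945x^2 - 45882x - 459405/32
S_{-2} E_{1} S_{-3} (S_{2} E_{-3/2}) f = -93312x^4 + 233856x^3 - 219780x^2 + 91764x - 459405/32

the result is g(x) = -93312x^4 + 233856x^3 - 219780x^2 + 91764x - 459405/32


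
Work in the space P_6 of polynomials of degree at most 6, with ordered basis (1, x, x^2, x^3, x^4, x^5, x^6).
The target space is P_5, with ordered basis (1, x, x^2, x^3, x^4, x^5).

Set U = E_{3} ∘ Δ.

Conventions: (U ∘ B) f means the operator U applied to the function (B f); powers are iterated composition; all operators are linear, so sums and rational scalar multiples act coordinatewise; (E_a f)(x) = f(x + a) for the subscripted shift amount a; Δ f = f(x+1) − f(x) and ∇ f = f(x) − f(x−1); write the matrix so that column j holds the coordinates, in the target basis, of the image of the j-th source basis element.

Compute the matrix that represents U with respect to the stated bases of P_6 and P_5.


the matrix is [[0, 1, 7, 37, 175, 781, 3367]; [0, 0, 2, 21, 148, 875, 4686]; [0, 0, 0, 3, 42, 370, 2625]; [0, 0, 0, 0, 4, 70, 740]; [0, 0, 0, 0, 0, 5, 105]; [0, 0, 0, 0, 0, 0, 6]] (rows listed top to bottom)

image of 1: 0
image of x: 1
image of x^2: 2x + 7
image of x^3: 3x^2 + 21x + 37
image of x^4: 4x^3 + 42x^2 + 148x + 175
image of x^5: 5x^4 + 70x^3 + 370x^2 + 875x + 781
image of x^6: 6x^5 + 105x^4 + 740x^3 + 2625x^2 + 4686x + 3367
each image's coordinates form column j of the matrix


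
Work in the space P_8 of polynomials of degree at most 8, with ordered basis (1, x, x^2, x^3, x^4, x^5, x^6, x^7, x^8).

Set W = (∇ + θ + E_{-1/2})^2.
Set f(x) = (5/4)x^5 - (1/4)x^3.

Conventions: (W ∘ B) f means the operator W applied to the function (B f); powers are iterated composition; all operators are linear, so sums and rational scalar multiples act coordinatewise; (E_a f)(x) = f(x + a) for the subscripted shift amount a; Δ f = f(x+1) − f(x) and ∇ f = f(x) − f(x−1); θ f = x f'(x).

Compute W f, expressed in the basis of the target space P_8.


∇ f = (25/4)x^4 - (25/2)x^3 + (47/4)x^2 - (11/2)x + 1
θ f = (25/4)x^5 - (3/4)x^3
E_{-1/2} f = (5/4)x^5 - (25/8)x^4 + (23/8)x^3 - (19/16)x^2 + (13/64)x - 1/128
(∇ + θ + E_{-1/2}) f = (15/2)x^5 + (25/8)x^4 - (83/8)x^3 + (169/16)x^2 - (339/64)x + 127/128
∇ (∇ + θ + E_{-1/2}) f = (75/2)x^4 - (125/2)x^3 + (201/8)x^2 + (109/4)x - 1399/64
θ (∇ + θ + E_{-1/2}) f = (75/2)x^5 + (25/2)x^4 - (249/8)x^3 + (169/8)x^2 - (339/64)x
E_{-1/2} (∇ + θ + E_{-1/2}) f = (15/2)x^5 - (125/8)x^4 + (17/8)x^3 + (343/16)x^2 - (1463/64)x + 965/128
(∇ + θ + E_{-1/2}) (∇ + θ + E_{-1/2}) f = 45x^5 + (275/8)x^4 - (183/2)x^3 + (1083/16)x^2 - (29/32)x - 1833/128

the result is g(x) = 45x^5 + (275/8)x^4 - (183/2)x^3 + (1083/16)x^2 - (29/32)x - 1833/128


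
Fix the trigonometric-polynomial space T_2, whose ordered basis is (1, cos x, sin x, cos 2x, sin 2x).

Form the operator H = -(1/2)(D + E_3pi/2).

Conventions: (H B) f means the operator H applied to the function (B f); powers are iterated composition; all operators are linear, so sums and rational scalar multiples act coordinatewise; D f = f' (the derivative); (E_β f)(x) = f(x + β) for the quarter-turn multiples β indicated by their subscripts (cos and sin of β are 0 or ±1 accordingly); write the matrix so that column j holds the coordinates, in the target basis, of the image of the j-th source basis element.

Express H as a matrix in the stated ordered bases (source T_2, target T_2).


the matrix is [[-1/2, 0, 0, 0, 0]; [0, 0, 0, 0, 0]; [0, 0, 0, 0, 0]; [0, 0, 0, 1/2, -1]; [0, 0, 0, 1, 1/2]] (rows listed top to bottom)

image of 1: -1/2
image of cos x: 0
image of sin x: 0
image of cos 2x: (1/2)cos 2x + sin 2x
image of sin 2x: -cos 2x + (1/2)sin 2x
each image's coordinates form column j of the matrix


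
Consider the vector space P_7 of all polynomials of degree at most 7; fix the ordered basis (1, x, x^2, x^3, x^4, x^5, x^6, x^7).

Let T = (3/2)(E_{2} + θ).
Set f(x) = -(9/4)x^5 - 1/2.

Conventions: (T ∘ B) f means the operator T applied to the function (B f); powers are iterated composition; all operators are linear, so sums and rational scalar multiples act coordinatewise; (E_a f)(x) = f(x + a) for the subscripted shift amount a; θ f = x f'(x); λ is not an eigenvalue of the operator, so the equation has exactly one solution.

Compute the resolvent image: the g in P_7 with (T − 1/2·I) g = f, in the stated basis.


write g with unknown coordinates in the stated basis and equate coefficients in (T − 1/2·I) g = f
solving from the highest basis element down gives g = -(9/34)x^5 + (135/238)x^4 + (2160/1309)x^3 - (135/154)x^2 - (10422/1309)x + 20777/2618
check: T g = -(81/34)x^5 + (135/476)x^4 + (1080/1309)x^3 - (135/308)x^2 - (5211/1309)x + 18159/5236
so T g − 1/2·g = -(9/4)x^5 - 1/2 = f ✓

the result is g(x) = -(9/34)x^5 + (135/238)x^4 + (2160/1309)x^3 - (135/154)x^2 - (10422/1309)x + 20777/2618


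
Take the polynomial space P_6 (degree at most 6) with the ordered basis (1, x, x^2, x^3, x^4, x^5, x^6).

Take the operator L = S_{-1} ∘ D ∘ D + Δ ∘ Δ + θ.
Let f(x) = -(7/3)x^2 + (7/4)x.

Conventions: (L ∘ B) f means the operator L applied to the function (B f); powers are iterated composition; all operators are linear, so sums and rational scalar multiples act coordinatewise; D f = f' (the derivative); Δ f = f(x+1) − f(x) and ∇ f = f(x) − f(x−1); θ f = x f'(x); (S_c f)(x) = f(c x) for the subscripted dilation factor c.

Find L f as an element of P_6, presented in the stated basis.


the result is g(x) = -(14/3)x^2 + (7/4)x - 28/3

D f = -(14/3)x + 7/4
D D f = -14/3
S_{-1} D D f = -14/3
Δ f = -(14/3)x - 7/12
Δ Δ f = -14/3
θ f = -(14/3)x^2 + (7/4)x
(S_{-1} ∘ D ∘ D + Δ ∘ Δ + θ) f = -(14/3)x^2 + (7/4)x - 28/3


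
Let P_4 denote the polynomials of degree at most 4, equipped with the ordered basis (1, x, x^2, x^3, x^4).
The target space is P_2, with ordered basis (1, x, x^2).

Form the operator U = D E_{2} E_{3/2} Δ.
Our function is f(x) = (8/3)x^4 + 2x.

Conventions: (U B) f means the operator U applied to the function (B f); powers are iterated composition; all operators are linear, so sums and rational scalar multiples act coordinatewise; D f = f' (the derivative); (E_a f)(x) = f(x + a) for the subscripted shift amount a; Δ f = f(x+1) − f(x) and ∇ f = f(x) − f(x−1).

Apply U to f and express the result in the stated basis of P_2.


Δ f = (32/3)x^3 + 16x^2 + (32/3)x + 14/3
E_{3/2} Δ f = (32/3)x^3 + 64x^2 + (392/3)x + 278/3
E_{2} E_{3/2} Δ f = (32/3)x^3 + 128x^2 + (1544/3)x + 2086/3
D (E_{2} E_{3/2} Δ) f = 32x^2 + 256x + 1544/3

the image equals g(x) = 32x^2 + 256x + 1544/3


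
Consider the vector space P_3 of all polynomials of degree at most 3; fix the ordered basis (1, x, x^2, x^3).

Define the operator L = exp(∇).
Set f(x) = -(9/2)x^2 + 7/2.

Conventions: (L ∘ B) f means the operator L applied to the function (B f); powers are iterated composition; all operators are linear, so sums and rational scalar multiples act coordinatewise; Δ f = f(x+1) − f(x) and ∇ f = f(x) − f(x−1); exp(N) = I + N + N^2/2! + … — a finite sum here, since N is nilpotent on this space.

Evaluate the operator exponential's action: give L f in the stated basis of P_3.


order-1 term: -9x + 9/2
order-2 term: -9/2
the series for exp(∇) f terminates at order 2
exp(∇) f = -(9/2)x^2 - 9x + 7/2

the image equals g(x) = -(9/2)x^2 - 9x + 7/2


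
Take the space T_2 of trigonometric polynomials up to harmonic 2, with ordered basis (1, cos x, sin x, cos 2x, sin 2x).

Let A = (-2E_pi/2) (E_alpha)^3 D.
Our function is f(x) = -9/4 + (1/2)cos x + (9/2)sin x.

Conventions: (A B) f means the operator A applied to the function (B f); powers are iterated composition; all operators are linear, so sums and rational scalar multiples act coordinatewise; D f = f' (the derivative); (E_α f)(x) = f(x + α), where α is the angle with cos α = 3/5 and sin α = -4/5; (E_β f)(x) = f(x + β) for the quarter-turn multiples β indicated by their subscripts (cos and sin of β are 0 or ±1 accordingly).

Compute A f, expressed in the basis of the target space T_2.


g(x) = -(513/125)cos x - (1009/125)sin x

D f = (9/2)cos x - (1/2)sin x
E_alpha D f = (31/10)cos x + (33/10)sin x
E_alpha E_alpha D f = -(39/50)cos x + (223/50)sin x
E_alpha E_alpha E_alpha D f = -(1009/250)cos x + (513/250)sin x
E_pi/2 (E_alpha)^3 D f = (513/250)cos x + (1009/250)sin x
(-2E_pi/2) (E_alpha)^3 D f = -(513/125)cos x - (1009/125)sin x


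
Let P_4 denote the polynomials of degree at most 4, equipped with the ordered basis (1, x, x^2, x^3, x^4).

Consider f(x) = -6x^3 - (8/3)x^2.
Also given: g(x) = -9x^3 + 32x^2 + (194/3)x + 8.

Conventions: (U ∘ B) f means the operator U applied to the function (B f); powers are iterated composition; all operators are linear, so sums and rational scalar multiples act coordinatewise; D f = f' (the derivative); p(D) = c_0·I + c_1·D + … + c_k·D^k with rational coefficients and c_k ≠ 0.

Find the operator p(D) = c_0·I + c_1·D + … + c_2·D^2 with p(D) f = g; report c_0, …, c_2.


D^0 f = -6x^3 - (8/3)x^2
D^1 f = -18x^2 - (16/3)x
D^2 f = -36x - 16/3
matching coefficients of g against c_0 f + c_1 Df + … from the top degree down determines the c_i
solution: c_0 = 3/2, c_1 = -2, c_2 = -3/2

c_0 = 3/2, c_1 = -2, c_2 = -3/2


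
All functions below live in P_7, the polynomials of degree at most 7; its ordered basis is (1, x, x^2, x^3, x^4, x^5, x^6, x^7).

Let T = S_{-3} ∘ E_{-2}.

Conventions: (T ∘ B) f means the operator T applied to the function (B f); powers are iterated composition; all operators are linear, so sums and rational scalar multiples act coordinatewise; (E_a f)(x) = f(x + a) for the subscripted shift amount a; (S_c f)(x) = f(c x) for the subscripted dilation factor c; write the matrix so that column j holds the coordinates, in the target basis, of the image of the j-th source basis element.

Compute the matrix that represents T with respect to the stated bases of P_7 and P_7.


the matrix is [[1, -2, 4, -8, 16, -32, 64, -128]; [0, -3, 12, -36, 96, -240, 576, -1344]; [0, 0, 9, -54, 216, -720, 2160, -6048]; [0, 0, 0, -27, 216, -1080, 4320, -15120]; [0, 0, 0, 0, 81, -810, 4860, -22680]; [0, 0, 0, 0, 0, -243, 2916, -20412]; [0, 0, 0, 0, 0, 0, 729, -10206]; [0, 0, 0, 0, 0, 0, 0, -2187]] (rows listed top to bottom)

image of 1: 1
image of x: -3x - 2
image of x^2: 9x^2 + 12x + 4
image of x^3: -27x^3 - 54x^2 - 36x - 8
image of x^4: 81x^4 + 216x^3 + 216x^2 + 96x + 16
image of x^5: -243x^5 - 810x^4 - 1080x^3 - 720x^2 - 240x - 32
image of x^6: 729x^6 + 2916x^5 + 4860x^4 + 4320x^3 + 2160x^2 + 576x + 64
image of x^7: -2187x^7 - 10206x^6 - 20412x^5 - 22680x^4 - 15120x^3 - 6048x^2 - 1344x - 128
each image's coordinates form column j of the matrix


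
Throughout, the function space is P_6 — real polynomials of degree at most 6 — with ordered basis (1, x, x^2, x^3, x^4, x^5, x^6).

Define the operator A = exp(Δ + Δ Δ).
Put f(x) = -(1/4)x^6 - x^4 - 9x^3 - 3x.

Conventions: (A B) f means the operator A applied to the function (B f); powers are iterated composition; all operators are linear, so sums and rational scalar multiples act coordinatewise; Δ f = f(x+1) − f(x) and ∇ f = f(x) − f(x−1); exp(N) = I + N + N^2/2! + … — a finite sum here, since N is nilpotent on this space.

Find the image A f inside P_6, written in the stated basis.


the image equals g(x) = -(1/4)x^6 - (3/2)x^5 - 16x^4 - 98x^3 - (1539/4)x^2 - 1007x - 4875/4

order-1 term: -(3/2)x^5 - (45/4)x^4 - 39x^3 - (405/4)x^2 - (311/2)x - 387/4
order-2 term: -(15/4)x^4 - 45x^3 - (849/4)x^2 - (981/2)x - 1895/4
order-3 term: -5x^3 - (135/2)x^2 - (623/2)x - 999/2
order-4 term: -(15/4)x^2 - 45x - 549/4
order-5 term: -(3/2)x - 45/4
order-6 term: -1/4
the series for exp(Δ + Δ Δ) f terminates at order 6
exp(Δ + Δ Δ) f = -(1/4)x^6 - (3/2)x^5 - 16x^4 - 98x^3 - (1539/4)x^2 - 1007x - 4875/4


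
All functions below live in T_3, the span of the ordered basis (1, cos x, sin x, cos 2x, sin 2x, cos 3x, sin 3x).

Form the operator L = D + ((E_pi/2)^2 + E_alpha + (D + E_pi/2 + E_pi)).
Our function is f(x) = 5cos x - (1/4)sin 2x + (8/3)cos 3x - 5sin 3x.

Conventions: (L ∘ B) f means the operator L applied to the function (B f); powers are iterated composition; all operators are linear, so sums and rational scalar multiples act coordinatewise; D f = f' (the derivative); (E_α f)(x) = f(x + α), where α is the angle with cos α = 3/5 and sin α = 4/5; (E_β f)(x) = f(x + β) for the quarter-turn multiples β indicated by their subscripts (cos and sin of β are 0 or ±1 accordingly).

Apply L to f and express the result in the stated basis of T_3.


D f = -5sin x - (1/2)cos 2x - 15cos 3x - 8sin 3x
E_pi/2 f = -5sin x + (1/4)sin 2x + 5cos 3x + (8/3)sin 3x
E_pi/2 E_pi/2 f = -5cos x - (1/4)sin 2x - (8/3)cos 3x + 5sin 3x
E_alpha f = 3cos x - 4sin x - (6/25)cos 2x + (7/100)sin 2x - (532/125)cos 3x + (1403/375)sin 3x
D f = -5sin x - (1/2)cos 2x - 15cos 3x - 8sin 3x
E_pi/2 f = -5sin x + (1/4)sin 2x + 5cos 3x + (8/3)sin 3x
E_pi f = -5cos x - (1/4)sin 2x - (8/3)cos 3x + 5sin 3x
(D + E_pi/2 + E_pi) f = -5cos x - 10sin x - (1/2)cos 2x - (38/3)cos 3x - (1/3)sin 3x
((E_pi/2)^2 + E_alpha + (D + E_pi/2 + E_pi)) f = -7cos x - 14sin x - (37/50)cos 2x - (9/50)sin 2x - (7346/375)cos 3x + (1051/125)sin 3x
(D + ((E_pi/2)^2 + E_alpha + (D + E_pi/2 + E_pi))) f = -7cos x - 19sin x - (31/25)cos 2x - (9/50)sin 2x - (12971/375)cos 3x + (51/125)sin 3x

the image equals g(x) = -7cos x - 19sin x - (31/25)cos 2x - (9/50)sin 2x - (12971/375)cos 3x + (51/125)sin 3x


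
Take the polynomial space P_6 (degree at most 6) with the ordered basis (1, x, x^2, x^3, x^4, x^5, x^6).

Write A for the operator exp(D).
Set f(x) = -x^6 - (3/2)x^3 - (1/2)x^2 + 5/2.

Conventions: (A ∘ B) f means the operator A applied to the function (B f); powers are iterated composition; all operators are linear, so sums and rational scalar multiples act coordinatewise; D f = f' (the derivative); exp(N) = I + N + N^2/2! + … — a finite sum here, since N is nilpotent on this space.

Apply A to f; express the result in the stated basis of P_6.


order-1 term: -6x^5 - (9/2)x^2 - x
order-2 term: -15x^4 - (9/2)x - 1/2
order-3 term: -20x^3 - 3/2
order-4 term: -15x^2
order-5 term: -6x
order-6 term: -1
the series for exp(D) f terminates at order 6
exp(D) f = -x^6 - 6x^5 - 15x^4 - (43/2)x^3 - 20x^2 - (23/2)x - 1/2

the result is g(x) = -x^6 - 6x^5 - 15x^4 - (43/2)x^3 - 20x^2 - (23/2)x - 1/2


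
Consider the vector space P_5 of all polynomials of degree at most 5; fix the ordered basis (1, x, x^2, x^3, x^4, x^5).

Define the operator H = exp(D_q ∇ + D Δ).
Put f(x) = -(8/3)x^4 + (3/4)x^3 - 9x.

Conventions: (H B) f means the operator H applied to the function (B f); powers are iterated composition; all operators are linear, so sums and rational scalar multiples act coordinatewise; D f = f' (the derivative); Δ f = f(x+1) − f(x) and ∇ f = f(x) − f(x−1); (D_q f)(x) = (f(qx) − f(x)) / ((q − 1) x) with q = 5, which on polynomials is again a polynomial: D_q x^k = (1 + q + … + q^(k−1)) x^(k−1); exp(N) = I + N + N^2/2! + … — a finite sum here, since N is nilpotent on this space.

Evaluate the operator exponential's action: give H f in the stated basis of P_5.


order-1 term: -(1088/3)x^2 + 82x - 64/3
order-2 term: -2176/3
the series for exp(D_q ∇ + D Δ) f terminates at order 2
exp(D_q ∇ + D Δ) f = -(8/3)x^4 + (3/4)x^3 - (1088/3)x^2 + 73x - 2240/3

the image equals g(x) = -(8/3)x^4 + (3/4)x^3 - (1088/3)x^2 + 73x - 2240/3


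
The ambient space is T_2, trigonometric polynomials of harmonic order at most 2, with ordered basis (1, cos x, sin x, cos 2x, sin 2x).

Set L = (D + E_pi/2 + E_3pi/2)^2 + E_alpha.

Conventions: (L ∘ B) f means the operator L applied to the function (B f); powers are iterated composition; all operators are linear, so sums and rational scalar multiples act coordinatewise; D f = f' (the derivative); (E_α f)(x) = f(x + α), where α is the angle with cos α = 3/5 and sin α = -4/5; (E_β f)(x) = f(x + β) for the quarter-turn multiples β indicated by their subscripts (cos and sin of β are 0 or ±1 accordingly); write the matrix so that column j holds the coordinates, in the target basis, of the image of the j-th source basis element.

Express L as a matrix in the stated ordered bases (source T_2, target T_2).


the matrix is [[5, 0, 0, 0, 0]; [0, -2/5, -4/5, 0, 0]; [0, 4/5, -2/5, 0, 0]; [0, 0, 0, -7/25, -224/25]; [0, 0, 0, 224/25, -7/25]] (rows listed top to bottom)

image of 1: 5
image of cos x: -(2/5)cos x + (4/5)sin x
image of sin x: -(4/5)cos x - (2/5)sin x
image of cos 2x: -(7/25)cos 2x + (224/25)sin 2x
image of sin 2x: -(224/25)cos 2x - (7/25)sin 2x
each image's coordinates form column j of the matrix


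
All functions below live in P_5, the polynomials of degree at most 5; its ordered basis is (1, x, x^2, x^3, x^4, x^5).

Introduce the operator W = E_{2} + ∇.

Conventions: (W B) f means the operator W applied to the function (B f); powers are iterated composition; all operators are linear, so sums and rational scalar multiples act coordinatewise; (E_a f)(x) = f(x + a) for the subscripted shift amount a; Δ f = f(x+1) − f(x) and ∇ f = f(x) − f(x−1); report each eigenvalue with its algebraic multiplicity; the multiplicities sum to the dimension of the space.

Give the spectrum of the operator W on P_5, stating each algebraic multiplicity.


image of 1: 1
image of x: x + 3
image of x^2: x^2 + 6x + 3
image of x^3: x^3 + 9x^2 + 9x + 9
image of x^4: x^4 + 12x^3 + 18x^2 + 36x + 15
image of x^5: x^5 + 15x^4 + 30x^3 + 90x^2 + 75x + 33
the matrix is upper triangular; its diagonal is (1, 1, 1, 1, 1, 1)
for a triangular matrix the eigenvalues are the diagonal entries, with algebraic multiplicity their repetition count

λ = 1 (multiplicity 6)


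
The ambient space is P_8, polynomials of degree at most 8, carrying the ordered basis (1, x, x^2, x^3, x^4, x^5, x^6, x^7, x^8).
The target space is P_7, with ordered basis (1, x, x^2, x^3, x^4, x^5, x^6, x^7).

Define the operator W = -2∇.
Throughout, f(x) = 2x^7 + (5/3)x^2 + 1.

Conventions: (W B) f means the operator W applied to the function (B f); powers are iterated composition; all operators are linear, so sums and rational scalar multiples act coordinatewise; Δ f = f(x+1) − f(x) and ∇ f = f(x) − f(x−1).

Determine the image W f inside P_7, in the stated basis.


the result is g(x) = -28x^6 + 84x^5 - 140x^4 + 140x^3 - 84x^2 + (64/3)x - 2/3

∇ f = 14x^6 - 42x^5 + 70x^4 - 70x^3 + 42x^2 - (32/3)x + 1/3
(-2∇) f = -28x^6 + 84x^5 - 140x^4 + 140x^3 - 84x^2 + (64/3)x - 2/3


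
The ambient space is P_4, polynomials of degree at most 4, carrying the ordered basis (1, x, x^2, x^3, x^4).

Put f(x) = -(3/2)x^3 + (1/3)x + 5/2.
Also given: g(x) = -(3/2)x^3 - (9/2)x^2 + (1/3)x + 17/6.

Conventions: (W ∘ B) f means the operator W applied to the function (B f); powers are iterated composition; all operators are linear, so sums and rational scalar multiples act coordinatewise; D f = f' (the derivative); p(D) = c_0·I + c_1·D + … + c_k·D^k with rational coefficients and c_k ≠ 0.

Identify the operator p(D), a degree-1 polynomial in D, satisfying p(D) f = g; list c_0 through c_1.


D^0 f = -(3/2)x^3 + (1/3)x + 5/2
D^1 f = -(9/2)x^2 + 1/3
matching coefficients of g against c_0 f + c_1 Df + … from the top degree down determines the c_i
solution: c_0 = 1, c_1 = 1

c_0 = 1, c_1 = 1


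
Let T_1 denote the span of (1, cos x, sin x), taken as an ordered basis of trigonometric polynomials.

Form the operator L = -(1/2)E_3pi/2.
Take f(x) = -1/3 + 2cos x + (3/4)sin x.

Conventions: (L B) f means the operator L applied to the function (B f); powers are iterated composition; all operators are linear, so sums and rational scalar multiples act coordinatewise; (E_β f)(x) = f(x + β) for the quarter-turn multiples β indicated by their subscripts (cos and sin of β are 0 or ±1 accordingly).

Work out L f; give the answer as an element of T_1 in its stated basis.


E_3pi/2 f = -1/3 - (3/4)cos x + 2sin x
(-(1/2)E_3pi/2) f = 1/6 + (3/8)cos x - sin x

the result is g(x) = 1/6 + (3/8)cos x - sin x


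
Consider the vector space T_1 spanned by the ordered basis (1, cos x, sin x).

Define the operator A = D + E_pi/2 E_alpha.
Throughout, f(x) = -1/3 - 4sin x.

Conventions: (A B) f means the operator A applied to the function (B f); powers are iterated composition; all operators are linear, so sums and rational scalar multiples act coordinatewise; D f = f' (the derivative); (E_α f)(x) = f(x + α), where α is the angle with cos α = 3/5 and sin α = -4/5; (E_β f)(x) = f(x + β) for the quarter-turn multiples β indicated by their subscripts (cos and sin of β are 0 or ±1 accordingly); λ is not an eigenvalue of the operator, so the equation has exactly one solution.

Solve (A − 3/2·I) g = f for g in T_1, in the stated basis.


g(x) = 2/3 + (128/61)cos x + (56/61)sin x

write g with unknown coordinates in the stated basis and equate coefficients in (A − 3/2·I) g = f
solving from the highest basis element down gives g = 2/3 + (128/61)cos x + (56/61)sin x
check: A g = 2/3 + (192/61)cos x - (160/61)sin x
so A g − 3/2·g = -1/3 - 4sin x = f ✓


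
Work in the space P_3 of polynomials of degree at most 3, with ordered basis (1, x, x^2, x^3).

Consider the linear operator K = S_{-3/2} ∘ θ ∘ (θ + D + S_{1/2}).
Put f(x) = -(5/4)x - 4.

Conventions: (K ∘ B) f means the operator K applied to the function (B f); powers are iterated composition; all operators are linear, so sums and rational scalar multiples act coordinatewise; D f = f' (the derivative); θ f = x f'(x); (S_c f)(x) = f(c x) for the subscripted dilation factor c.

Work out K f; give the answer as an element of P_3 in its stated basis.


θ f = -(5/4)x
D f = -5/4
S_{1/2} f = -(5/8)x - 4
(θ + D + S_{1/2}) f = -(15/8)x - 21/4
θ (θ + D + S_{1/2}) f = -(15/8)x
S_{-3/2} θ (θ + D + S_{1/2}) f = (45/16)x

g(x) = (45/16)x


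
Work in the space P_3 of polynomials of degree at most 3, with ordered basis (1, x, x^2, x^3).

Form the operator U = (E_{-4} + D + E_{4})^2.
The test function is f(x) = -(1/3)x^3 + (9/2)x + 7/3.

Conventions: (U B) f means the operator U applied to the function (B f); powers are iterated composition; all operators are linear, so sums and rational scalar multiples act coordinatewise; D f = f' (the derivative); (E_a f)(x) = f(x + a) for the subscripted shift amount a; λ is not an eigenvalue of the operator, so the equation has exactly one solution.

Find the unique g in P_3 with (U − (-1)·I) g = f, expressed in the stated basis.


g(x) = -(1/15)x^3 + (4/25)x^2 + (1461/250)x - 10891/1875

write g with unknown coordinates in the stated basis and equate coefficients in (U − (-1)·I) g = f
solving from the highest basis element down gives g = -(1/15)x^3 + (4/25)x^2 + (1461/250)x - 10891/1875
check: U g = -(4/15)x^3 - (4/25)x^2 - (168/125)x + 15266/1875
so U g − (-1)·g = -(1/3)x^3 + (9/2)x + 7/3 = f ✓


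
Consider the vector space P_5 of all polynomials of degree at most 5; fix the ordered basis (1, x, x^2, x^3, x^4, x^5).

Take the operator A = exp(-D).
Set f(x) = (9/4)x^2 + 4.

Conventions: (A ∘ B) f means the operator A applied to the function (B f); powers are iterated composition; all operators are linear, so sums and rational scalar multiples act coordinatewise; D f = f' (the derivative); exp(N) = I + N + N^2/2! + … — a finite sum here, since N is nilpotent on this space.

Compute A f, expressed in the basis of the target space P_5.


the image equals g(x) = (9/4)x^2 - (9/2)x + 25/4

order-1 term: -(9/2)x
order-2 term: 9/4
the series for exp(-D) f terminates at order 2
exp(-D) f = (9/4)x^2 - (9/2)x + 25/4


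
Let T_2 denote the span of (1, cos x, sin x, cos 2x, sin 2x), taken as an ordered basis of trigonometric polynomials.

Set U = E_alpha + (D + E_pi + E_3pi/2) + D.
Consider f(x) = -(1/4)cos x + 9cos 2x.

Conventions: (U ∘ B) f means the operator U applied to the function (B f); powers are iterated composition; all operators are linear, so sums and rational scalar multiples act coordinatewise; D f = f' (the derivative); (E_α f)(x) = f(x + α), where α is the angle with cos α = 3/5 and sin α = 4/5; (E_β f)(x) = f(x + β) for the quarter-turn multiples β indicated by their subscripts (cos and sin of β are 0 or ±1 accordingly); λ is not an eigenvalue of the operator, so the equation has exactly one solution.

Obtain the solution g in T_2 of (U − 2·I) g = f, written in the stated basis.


the result is g(x) = (1/15)cos x - (1/20)sin x - (513/745)cos 2x + (1116/745)sin 2x

write g with unknown coordinates in the stated basis and equate coefficients in (U − 2·I) g = f
solving from the highest basis element down gives g = (1/15)cos x - (1/20)sin x - (513/745)cos 2x + (1116/745)sin 2x
check: U g = -(7/60)cos x - (1/10)sin x + (5679/745)cos 2x + (2232/745)sin 2x
so U g − 2·g = -(1/4)cos x + 9cos 2x = f ✓


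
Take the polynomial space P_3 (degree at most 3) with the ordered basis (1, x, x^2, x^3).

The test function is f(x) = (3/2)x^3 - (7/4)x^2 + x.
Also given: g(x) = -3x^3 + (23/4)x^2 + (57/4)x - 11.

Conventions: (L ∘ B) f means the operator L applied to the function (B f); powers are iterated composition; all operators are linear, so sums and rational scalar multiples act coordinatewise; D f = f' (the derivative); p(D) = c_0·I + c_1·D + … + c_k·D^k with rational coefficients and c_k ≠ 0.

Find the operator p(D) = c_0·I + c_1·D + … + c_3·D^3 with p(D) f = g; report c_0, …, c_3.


D^0 f = (3/2)x^3 - (7/4)x^2 + x
D^1 f = (9/2)x^2 - (7/2)x + 1
D^2 f = 9x - 7/2
D^3 f = 9
matching coefficients of g against c_0 f + c_1 Df + … from the top degree down determines the c_i
solution: c_0 = -2, c_1 = 1/2, c_2 = 2, c_3 = -1/2

p(D) = -2·I + (1/2)·D + 2·D^2 − (1/2)·D^3, i.e. c_0 = -2, c_1 = 1/2, c_2 = 2, c_3 = -1/2


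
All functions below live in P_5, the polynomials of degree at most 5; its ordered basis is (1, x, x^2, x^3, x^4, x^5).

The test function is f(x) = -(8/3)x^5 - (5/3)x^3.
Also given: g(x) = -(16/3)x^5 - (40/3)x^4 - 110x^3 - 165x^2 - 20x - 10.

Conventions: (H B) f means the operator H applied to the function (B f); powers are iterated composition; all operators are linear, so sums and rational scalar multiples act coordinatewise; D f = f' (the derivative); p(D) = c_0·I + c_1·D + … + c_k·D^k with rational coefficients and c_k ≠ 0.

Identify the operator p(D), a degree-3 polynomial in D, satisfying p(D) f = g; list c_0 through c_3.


D^0 f = -(8/3)x^5 - (5/3)x^3
D^1 f = -(40/3)x^4 - 5x^2
D^2 f = -(160/3)x^3 - 10x
D^3 f = -160x^2 - 10
matching coefficients of g against c_0 f + c_1 Df + … from the top degree down determines the c_i
solution: c_0 = 2, c_1 = 1, c_2 = 2, c_3 = 1

c_0 = 2, c_1 = 1, c_2 = 2, c_3 = 1


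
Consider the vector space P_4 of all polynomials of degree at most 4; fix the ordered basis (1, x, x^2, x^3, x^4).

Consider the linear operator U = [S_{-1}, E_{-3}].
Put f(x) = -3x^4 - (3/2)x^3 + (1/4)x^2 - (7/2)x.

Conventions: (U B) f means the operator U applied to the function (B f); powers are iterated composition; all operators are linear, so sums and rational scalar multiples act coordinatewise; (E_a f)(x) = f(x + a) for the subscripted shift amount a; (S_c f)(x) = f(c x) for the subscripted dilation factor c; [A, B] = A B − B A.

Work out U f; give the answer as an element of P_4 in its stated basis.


E_{-3} f = -3x^4 + (69/2)x^3 - (593/4)x^2 + (557/2)x - 759/4
S_{-1} E_{-3} f = -3x^4 - (69/2)x^3 - (593/4)x^2 - (557/2)x - 759/4
S_{-1} f = -3x^4 + (3/2)x^3 + (1/4)x^2 + (7/2)x
E_{-3} S_{-1} f = -3x^4 + (75/2)x^3 - (701/4)x^2 + (733/2)x - 1167/4
[S_{-1}, E_{-3}] f = -72x^3 + 27x^2 - 645x + 102

the result is g(x) = -72x^3 + 27x^2 - 645x + 102


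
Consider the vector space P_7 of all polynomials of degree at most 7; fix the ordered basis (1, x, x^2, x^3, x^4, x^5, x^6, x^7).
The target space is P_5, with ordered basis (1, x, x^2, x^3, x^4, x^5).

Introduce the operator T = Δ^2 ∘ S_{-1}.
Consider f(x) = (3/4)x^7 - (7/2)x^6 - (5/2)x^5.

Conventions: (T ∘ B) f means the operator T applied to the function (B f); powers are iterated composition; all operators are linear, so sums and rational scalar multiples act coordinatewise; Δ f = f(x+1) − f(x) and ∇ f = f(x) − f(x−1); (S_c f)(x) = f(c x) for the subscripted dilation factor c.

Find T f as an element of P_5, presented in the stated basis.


S_{-1} f = -(3/4)x^7 - (7/2)x^6 + (5/2)x^5
Δ S_{-1} f = -(21/4)x^6 - (147/4)x^5 - (265/4)x^4 - (285/4)x^3 - (173/4)x^2 - (55/4)x - 7/4
Δ Δ S_{-1} f = -(63/2)x^5 - (525/2)x^4 - (1475/2)x^3 - (2115/2)x^2 - (1561/2)x - 473/2

the result is g(x) = -(63/2)x^5 - (525/2)x^4 - (1475/2)x^3 - (2115/2)x^2 - (1561/2)x - 473/2


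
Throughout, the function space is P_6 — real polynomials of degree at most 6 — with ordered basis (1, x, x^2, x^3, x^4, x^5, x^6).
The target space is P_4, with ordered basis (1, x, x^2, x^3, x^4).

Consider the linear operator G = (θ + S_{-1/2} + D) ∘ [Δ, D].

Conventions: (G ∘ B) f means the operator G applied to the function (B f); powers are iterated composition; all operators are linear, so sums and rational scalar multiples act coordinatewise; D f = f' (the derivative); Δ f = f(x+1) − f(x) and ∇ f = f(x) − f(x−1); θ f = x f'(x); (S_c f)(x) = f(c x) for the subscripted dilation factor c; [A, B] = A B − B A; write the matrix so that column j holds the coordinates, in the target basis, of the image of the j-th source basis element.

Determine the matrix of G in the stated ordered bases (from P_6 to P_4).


image of 1: 0
image of x: 0
image of x^2: 0
image of x^3: 0
image of x^4: 0
image of x^5: 0
image of x^6: 0
each image's coordinates form column j of the matrix

the matrix is [[0, 0, 0, 0, 0, 0, 0]; [0, 0, 0, 0, 0, 0, 0]; [0, 0, 0, 0, 0, 0, 0]; [0, 0, 0, 0, 0, 0, 0]; [0, 0, 0, 0, 0, 0, 0]] (rows listed top to bottom)


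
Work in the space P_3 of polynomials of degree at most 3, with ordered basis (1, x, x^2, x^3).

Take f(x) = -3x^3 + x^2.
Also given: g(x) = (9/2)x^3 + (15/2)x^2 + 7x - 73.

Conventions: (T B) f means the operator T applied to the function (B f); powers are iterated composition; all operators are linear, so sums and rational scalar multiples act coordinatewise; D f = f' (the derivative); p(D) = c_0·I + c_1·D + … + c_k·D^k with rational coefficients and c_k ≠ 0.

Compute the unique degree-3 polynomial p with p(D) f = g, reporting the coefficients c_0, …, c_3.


p(D) = -(3/2)·I − D − (1/2)·D^2 + 4·D^3, i.e. c_0 = -3/2, c_1 = -1, c_2 = -1/2, c_3 = 4

D^0 f = -3x^3 + x^2
D^1 f = -9x^2 + 2x
D^2 f = -18x + 2
D^3 f = -18
matching coefficients of g against c_0 f + c_1 Df + … from the top degree down determines the c_i
solution: c_0 = -3/2, c_1 = -1, c_2 = -1/2, c_3 = 4
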